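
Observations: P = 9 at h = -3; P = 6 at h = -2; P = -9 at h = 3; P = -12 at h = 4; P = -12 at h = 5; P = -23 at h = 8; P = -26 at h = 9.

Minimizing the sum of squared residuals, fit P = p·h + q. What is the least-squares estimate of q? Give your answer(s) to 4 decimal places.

With design matrix A, AᵀA = [[208, 24]; [24, 7]] and AᵀP = [-592, -67]ᵀ.
Eliminating q: 7·(row 1) − 24·(row 2) gives 880·p = 7·(-592) − 24·(-67) = -2536, so p = -317/110.
Then q = ((-67) − 24·(-317/110))/7 = 17/55.

q = 0.3091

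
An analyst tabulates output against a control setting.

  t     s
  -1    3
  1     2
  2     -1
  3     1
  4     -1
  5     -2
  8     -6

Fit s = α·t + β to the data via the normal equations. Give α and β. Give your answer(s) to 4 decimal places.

α = -0.9719, β = 2.4831

The normal system XᵀX·[α, β]ᵀ = Xᵀs is [[120, 22]; [22, 7]]·[α, β]ᵀ = [-62, -4]ᵀ.
Eliminating β: 7·(row 1) − 22·(row 2) gives 356·α = 7·(-62) − 22·(-4) = -346, so α = -173/178.
Then β = ((-4) − 22·(-173/178))/7 = 221/89.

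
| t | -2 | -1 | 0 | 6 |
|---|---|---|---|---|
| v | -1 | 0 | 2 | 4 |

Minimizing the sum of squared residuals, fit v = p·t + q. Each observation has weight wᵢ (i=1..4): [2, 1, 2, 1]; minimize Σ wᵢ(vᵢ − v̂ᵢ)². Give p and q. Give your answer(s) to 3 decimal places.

Setting ∂/∂p … = 0 gives: 45·p + 1·q = 28;  1·p + 6·q = 6.
(Σwᵢ·t·t = 45, Σwᵢ·t = 1, Σwᵢ·1 = 6, Σwᵢ·t·v = 28, Σwᵢ·v = 6.)
det = 45·6 − 1² = 269.
p = (28·6 − 1·6)/269 = 162/269; q = (45·6 − 1·28)/269 = 242/269.

p = 0.602, q = 0.900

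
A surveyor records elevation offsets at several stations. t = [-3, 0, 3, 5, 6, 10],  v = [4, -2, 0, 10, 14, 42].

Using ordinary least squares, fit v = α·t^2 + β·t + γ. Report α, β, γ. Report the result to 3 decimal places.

α = 0.474, β = -0.329, γ = -1.658

Normal-equation sums: Σt^2·t^2 = 12083, Σt^2·t = 1341, Σt^2 = 179, Σt·t = 179, Σt = 21, Σ1 = 6.
For Aᵀv: Σt^2·v = 4990, Σt·v = 542, Σv = 68.
So AᵀA·[α, β, γ]ᵀ = Aᵀv: [[12083, 1341, 179]; [1341, 179, 21]; [179, 21, 6]]·[α, β, γ]ᵀ = [4990, 542, 68]ᵀ.
Row-reducing yields α = 142819/301288, β = -99077/301288, γ = -62425/37661.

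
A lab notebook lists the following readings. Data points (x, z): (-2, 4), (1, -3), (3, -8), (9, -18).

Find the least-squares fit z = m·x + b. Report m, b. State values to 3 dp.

m = -1.981, b = -0.803

Setting ∂/∂m … = 0 gives: 95·m + 11·b = -197;  11·m + 4·b = -25.
Eliminating b: 4·(row 1) − 11·(row 2) gives 259·m = 4·(-197) − 11·(-25) = -513, so m = -513/259.
Then b = ((-25) − 11·(-513/259))/4 = -208/259.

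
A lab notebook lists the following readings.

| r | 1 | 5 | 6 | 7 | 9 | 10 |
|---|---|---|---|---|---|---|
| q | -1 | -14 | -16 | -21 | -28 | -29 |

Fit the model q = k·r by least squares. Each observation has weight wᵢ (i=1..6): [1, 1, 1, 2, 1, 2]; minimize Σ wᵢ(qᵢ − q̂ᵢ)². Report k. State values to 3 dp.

With design matrix M, MᵀWM = [[441]] and MᵀWq = [-1293]ᵀ.
k = (-1293)/441 = -2.93197.

k = -2.932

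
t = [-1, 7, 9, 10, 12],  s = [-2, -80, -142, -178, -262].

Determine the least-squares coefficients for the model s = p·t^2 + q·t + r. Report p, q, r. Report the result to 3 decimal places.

Compute the Gram sums: Σt^2·t^2 = 39699, Σt^2·t = 3799, Σt^2 = 375, Σt·t = 375, Σt = 37, Σ1 = 5.
Moment sums: Σt^2·s = -70952, Σt·s = -6760, Σs = -664.
Inverting the 3×3 Gram matrix, [p, q, r]ᵀ = [-312336/153391, 361768/153391, 377792/153391]ᵀ.

p = -2.036, q = 2.358, r = 2.463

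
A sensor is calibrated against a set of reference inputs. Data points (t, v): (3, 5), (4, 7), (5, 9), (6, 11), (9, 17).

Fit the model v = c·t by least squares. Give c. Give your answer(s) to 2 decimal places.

c = 1.84

From the data, Σt·t = 167.
Right-hand side: Σt·v = 307.
XᵀX·[c]ᵀ = Xᵀv becomes [[167]]·[c]ᵀ = [307]ᵀ.
Hence c = 307 / 167 ≈ 1.83832.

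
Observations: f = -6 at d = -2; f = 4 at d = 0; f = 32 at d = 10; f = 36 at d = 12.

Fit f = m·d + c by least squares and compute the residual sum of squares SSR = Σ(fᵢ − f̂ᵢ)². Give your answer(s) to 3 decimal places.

Normal-equation sums: Σd·d = 248, Σd = 20, Σ1 = 4.
Moment sums: Σd·f = 764, Σf = 66.
AᵀA·[m, c]ᵀ = Aᵀf becomes [[248, 20]; [20, 4]]·[m, c]ᵀ = [764, 66]ᵀ.
Δ = 248·4 − 20² = 592.
m = (764·4 − 20·66)/592 = 217/74; c = (248·66 − 20·764)/592 = 68/37.
Residuals: -73/37, 80/37, 31/37, -38/37; SSR = 382/37.

SSR = 10.324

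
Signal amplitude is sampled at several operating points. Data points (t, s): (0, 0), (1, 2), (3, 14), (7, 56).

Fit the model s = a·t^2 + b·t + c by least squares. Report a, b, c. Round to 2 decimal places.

a = 0.84, b = 2.15, c = -0.36

Compute the Gram sums: Σt^2·t^2 = 2483, Σt^2·t = 371, Σt^2 = 59, Σt·t = 59, Σt = 11, Σ1 = 4.
Moment sums: Σt^2·s = 2872, Σt·s = 436, Σs = 72.
Inverting the 3×3 Gram matrix, [a, b, c]ᵀ = [157/186, 1999/930, -56/155]ᵀ.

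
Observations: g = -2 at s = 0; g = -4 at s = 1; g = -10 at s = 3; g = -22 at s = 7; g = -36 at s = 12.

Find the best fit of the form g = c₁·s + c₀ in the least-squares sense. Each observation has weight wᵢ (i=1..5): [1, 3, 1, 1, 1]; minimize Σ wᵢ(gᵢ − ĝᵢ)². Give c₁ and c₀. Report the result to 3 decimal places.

AᵀWA·[c₁, c₀]ᵀ = AᵀWg reads: 205·c₁ + 25·c₀ = -628;  25·c₁ + 7·c₀ = -82.
Determinant 205·7 − 25² = 810.
c₁ = ((-628)·7 − 25·(-82))/810 = -391/135; c₀ = (205·(-82) − 25·(-628))/810 = -37/27.

c₁ = -2.896, c₀ = -1.370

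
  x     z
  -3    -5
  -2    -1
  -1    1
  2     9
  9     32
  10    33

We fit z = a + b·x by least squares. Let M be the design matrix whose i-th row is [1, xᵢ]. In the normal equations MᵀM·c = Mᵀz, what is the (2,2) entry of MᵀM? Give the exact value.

Row 2 ↔ basis x, column 2 ↔ basis x, so (MᵀM)_{2,2} = Σᵢ (x)·(x) = (-3)·(-3) + (-2)·(-2) + (-1)·(-1) + (2)·(2) + (9)·(9) + (10)·(10) = 199.

199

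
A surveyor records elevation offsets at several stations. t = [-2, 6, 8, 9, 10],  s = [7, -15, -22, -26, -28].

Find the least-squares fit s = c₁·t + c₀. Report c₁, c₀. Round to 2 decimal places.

c₁ = -2.94, c₀ = 1.45

The normal system AᵀA·[c₁, c₀]ᵀ = Aᵀs is [[285, 31]; [31, 5]]·[c₁, c₀]ᵀ = [-794, -84]ᵀ.
Δ = 285·5 − 31² = 464.
c₁ = ((-794)·5 − 31·(-84))/464 = -683/232; c₀ = (285·(-84) − 31·(-794))/464 = 337/232.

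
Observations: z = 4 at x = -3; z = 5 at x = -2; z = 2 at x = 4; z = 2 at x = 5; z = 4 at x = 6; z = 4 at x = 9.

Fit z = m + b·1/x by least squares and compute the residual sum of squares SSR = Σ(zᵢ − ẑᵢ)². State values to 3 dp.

SSR = 3.295

From the data, Σ1 = 6, Σ1/x = -19/180, Σ1/x·1/x = 16321/32400.
For Mᵀz: Σz = 21, Σ1/x·z = -82/45.
Normal equations: [[6, -19/180]; [-19/180, 16321/32400]]·[m, b]ᵀ = [21, -82/45]ᵀ.
Eliminating b: (16321/32400)·(row 1) − (-19/180)·(row 2) gives (19513/6480)·m = (16321/32400)·21 − (-19/180)·(-82/45) = 336509/32400, so m = 17711/5135.
Then b = ((-82/45) − (-19/180)·(17711/5135))/(16321/32400) = -56484/19513.
Residuals: -40389/97565, 10106/97565, -70774/97565, -16979/19513, 100821/97565, 85131/97565; SSR = 321444/97565.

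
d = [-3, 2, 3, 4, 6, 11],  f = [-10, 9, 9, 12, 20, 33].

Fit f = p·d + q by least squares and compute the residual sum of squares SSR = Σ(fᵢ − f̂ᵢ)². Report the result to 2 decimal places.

The normal equations are: 195·p + 23·q = 606;  23·p + 6·q = 73.
Eliminating q: 6·(row 1) − 23·(row 2) gives 641·p = 6·606 − 23·73 = 1957, so p = 1957/641.
Then q = (73 − 23·(1957/641))/6 = 297/641.
Residuals: -836/641, 1558/641, -399/641, -433/641, 781/641, -671/641; SSR = 7072/641.

SSR = 11.03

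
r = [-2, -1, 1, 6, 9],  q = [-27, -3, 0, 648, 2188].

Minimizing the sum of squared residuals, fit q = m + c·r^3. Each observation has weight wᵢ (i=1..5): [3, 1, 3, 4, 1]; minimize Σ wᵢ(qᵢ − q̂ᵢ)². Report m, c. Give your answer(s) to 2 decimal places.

Entries of AᵀWA: Σwᵢ·1 = 12, Σwᵢ·r^3 = 1571, Σwᵢ·r^3·r^3 = 718261.
Right-hand side: Σwᵢ·q = 4696, Σwᵢ·r^3·q = 2155575.
Normal equations: [[12, 1571]; [1571, 718261]]·[m, c]ᵀ = [4696, 2155575]ᵀ.
Eliminating c: 718261·(row 1) − 1571·(row 2) gives 6151091·m = 718261·4696 − 1571·2155575 = -13454669, so m = -13454669/6151091.
Then c = (2155575 − 1571·(-13454669/6151091))/718261 = 18489484/6151091.

m = -2.19, c = 3.01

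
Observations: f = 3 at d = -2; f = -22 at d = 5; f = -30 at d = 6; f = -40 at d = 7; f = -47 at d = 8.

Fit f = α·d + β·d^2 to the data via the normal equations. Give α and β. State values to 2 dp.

Entries of MᵀM: Σd·d = 178, Σd·d^2 = 1188, Σd^2·d^2 = 8434.
For Mᵀf: Σd·f = -952, Σd^2·f = -6586.
So MᵀM·[α, β]ᵀ = Mᵀf: [[178, 1188]; [1188, 8434]]·[α, β]ᵀ = [-952, -6586]ᵀ.
Eliminating β: 8434·(row 1) − 1188·(row 2) gives 89908·α = 8434·(-952) − 1188·(-6586) = -205000, so α = -51250/22477.
Then β = ((-6586) − 1188·(-51250/22477))/8434 = -10333/22477.

α = -2.28, β = -0.46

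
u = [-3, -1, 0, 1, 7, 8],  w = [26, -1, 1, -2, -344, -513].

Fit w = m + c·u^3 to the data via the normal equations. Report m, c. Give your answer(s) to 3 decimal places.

From the data, Σ1 = 6, Σu^3 = 828, Σu^3·u^3 = 380524.
And Σw = -833, Σu^3·w = -381351.
det = 6·380524 − 828² = 1597560.
m = ((-833)·380524 − 828·(-381351))/1597560 = -152233/199695; c = (6·(-381351) − 828·(-833))/1597560 = -266397/266260.

m = -0.762, c = -1.001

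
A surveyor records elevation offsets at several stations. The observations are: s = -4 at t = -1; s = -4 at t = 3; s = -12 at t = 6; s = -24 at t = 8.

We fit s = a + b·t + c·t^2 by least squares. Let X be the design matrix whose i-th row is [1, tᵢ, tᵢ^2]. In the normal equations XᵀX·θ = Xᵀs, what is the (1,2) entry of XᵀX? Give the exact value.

16

Row 1 ↔ basis 1, column 2 ↔ basis t, so (XᵀX)_{1,2} = Σᵢ t = (1)·(-1) + (1)·(3) + (1)·(6) + (1)·(8) = 16.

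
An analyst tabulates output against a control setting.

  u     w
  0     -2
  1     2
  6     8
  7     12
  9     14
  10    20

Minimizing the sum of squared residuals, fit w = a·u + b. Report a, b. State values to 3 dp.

a = 1.906, b = -1.485

The normal equations are: 267·a + 33·b = 460;  33·a + 6·b = 54.
Determinant 267·6 − 33² = 513.
a = (460·6 − 33·54)/513 = 326/171; b = (267·54 − 33·460)/513 = -254/171.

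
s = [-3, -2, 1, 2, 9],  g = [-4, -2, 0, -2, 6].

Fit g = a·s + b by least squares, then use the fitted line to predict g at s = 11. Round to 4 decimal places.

Compute the Gram sums: Σs·s = 99, Σs = 7, Σ1 = 5.
And Σs·g = 66, Σg = -2.
So AᵀA·[a, b]ᵀ = Aᵀg: [[99, 7]; [7, 5]]·[a, b]ᵀ = [66, -2]ᵀ.
Eliminating b: 5·(row 1) − 7·(row 2) gives 446·a = 5·66 − 7·(-2) = 344, so a = 172/223.
Then b = ((-2) − 7·(172/223))/5 = -330/223.
At s = 11: ĝ = (172/223)·(11) + (-330/223)·(1) = 1562/223.

ĝ = 7.0045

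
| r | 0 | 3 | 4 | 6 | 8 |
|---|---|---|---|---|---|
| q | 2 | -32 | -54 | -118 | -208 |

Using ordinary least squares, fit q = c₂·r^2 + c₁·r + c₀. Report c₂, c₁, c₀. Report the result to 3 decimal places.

c₂ = -3.043, c₁ = -1.834, c₀ = 1.766

Forming XᵀX = [[5729, 819, 125]; [819, 125, 21]; [125, 21, 5]] and Xᵀq = [-18712, -2684, -410]ᵀ gives XᵀX·[c₂, c₁, c₀]ᵀ = Xᵀq.
Inverting the 3×3 Gram matrix, [c₂, c₁, c₀]ᵀ = [-35717/11739, -1025/559, 20732/11739]ᵀ.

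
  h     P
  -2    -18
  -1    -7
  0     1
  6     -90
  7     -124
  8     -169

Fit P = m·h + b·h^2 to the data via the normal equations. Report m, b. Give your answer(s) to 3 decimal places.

MᵀM·[m, b]ᵀ = MᵀP reads: 154·m + 1062·b = -2717;  1062·m + 7810·b = -20211.
Eliminating b: 7810·(row 1) − 1062·(row 2) gives 74896·m = 7810·(-2717) − 1062·(-20211) = 244312, so m = 30539/9362.
Then b = ((-20211) − 1062·(30539/9362))/7810 = -14190/4681.

m = 3.262, b = -3.031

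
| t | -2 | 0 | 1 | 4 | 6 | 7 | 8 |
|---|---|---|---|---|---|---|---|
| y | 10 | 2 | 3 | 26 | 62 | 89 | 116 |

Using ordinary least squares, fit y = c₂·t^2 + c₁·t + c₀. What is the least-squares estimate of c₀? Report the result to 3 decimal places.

c₀ = 0.928

Setting ∂/∂c₂ … = 0 gives: 8066·c₂ + 1128·c₁ + 170·c₀ = 14476;  1128·c₂ + 170·c₁ + 24·c₀ = 2010;  170·c₂ + 24·c₁ + 7·c₀ = 308.
(Σt^2·t^2 = 8066, Σt^2·t = 1128, Σt^2 = 170, Σt·t = 170, Σt = 24, Σ1 = 7, Σt^2·y = 14476, Σt·y = 2010, Σy = 308.)
Solving the 3×3 system (Gaussian elimination) gives c₂ = 163770/84329, c₁ = -100647/84329, c₀ = 78280/84329.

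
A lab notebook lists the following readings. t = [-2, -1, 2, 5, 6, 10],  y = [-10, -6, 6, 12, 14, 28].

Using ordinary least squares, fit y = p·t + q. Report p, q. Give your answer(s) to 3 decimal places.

p = 3.052, q = -2.839

From the data, Σt·t = 170, Σt = 20, Σ1 = 6.
And Σt·y = 462, Σy = 44.
So MᵀM·[p, q]ᵀ = Mᵀy: [[170, 20]; [20, 6]]·[p, q]ᵀ = [462, 44]ᵀ.
det = 170·6 − 20² = 620.
p = (462·6 − 20·44)/620 = 473/155; q = (170·44 − 20·462)/620 = -88/31.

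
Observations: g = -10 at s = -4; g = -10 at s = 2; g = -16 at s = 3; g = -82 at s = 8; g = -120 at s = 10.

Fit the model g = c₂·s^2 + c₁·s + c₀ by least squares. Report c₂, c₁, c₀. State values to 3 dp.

Entries of MᵀM: Σs^2·s^2 = 14449, Σs^2·s = 1483, Σs^2 = 193, Σs·s = 193, Σs = 19, Σ1 = 5.
And Σs^2·g = -17592, Σs·g = -1884, Σg = -238.
So MᵀM·[c₂, c₁, c₀]ᵀ = Mᵀg: [[14449, 1483, 193]; [1483, 193, 19]; [193, 19, 5]]·[c₂, c₁, c₀]ᵀ = [-17592, -1884, -238]ᵀ.
Solving the 3×3 system (Gaussian elimination) gives c₂ = -29275/29542, c₁ = -28952/14771, c₀ = -56149/29542.

c₂ = -0.991, c₁ = -1.960, c₀ = -1.901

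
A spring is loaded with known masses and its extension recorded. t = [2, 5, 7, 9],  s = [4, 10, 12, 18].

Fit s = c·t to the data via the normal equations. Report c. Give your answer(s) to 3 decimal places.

XᵀX·[c]ᵀ = Xᵀs reads: 159·c = 304.
(Σt·t = 159, Σt·s = 304.)
c = 304/159 = 1.91195.

c = 1.912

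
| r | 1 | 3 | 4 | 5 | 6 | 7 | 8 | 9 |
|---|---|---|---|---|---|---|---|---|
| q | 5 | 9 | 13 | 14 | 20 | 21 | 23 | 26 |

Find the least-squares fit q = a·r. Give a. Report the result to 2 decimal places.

From the data, Σr·r = 281.
And Σr·q = 839.
Hence a = 839 / 281 ≈ 2.98577.

a = 2.99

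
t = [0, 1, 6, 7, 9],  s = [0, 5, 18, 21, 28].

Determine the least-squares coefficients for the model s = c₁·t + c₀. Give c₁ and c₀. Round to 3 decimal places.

Forming XᵀX = [[167, 23]; [23, 5]] and Xᵀs = [512, 72]ᵀ gives XᵀX·[c₁, c₀]ᵀ = Xᵀs.
Determinant 167·5 − 23² = 306.
c₁ = (512·5 − 23·72)/306 = 452/153; c₀ = (167·72 − 23·512)/306 = 124/153.

c₁ = 2.954, c₀ = 0.810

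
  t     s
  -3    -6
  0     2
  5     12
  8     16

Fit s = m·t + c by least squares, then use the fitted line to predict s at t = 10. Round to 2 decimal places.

ŝ = 21.00

Forming XᵀX = [[98, 10]; [10, 4]] and Xᵀs = [206, 24]ᵀ gives XᵀX·[m, c]ᵀ = Xᵀs.
det = 98·4 − 10² = 292.
m = (206·4 − 10·24)/292 = 2; c = (98·24 − 10·206)/292 = 1.
At t = 10: ŝ = (2)·(10) + (1)·(1) = 21.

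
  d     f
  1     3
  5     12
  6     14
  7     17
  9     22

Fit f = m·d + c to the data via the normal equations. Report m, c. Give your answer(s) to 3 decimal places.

m = 2.364, c = 0.364

The normal system XᵀX·[m, c]ᵀ = Xᵀf is [[192, 28]; [28, 5]]·[m, c]ᵀ = [464, 68]ᵀ.
Determinant 192·5 − 28² = 176.
m = (464·5 − 28·68)/176 = 26/11; c = (192·68 − 28·464)/176 = 4/11.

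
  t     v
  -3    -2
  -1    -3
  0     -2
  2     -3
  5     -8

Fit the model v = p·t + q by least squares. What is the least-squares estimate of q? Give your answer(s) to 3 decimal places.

q = -3.177

With design matrix M, MᵀM = [[39, 3]; [3, 5]] and Mᵀv = [-37, -18]ᵀ.
Δ = 39·5 − 3² = 186.
p = ((-37)·5 − 3·(-18))/186 = -131/186; q = (39·(-18) − 3·(-37))/186 = -197/62.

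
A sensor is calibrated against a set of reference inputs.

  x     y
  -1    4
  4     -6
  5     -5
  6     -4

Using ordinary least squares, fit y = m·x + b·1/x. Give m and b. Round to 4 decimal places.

m = -0.8088, b = -3.4783

Compute the Gram sums: Σx·x = 78, Σx·1/x = 4, Σ1/x·1/x = 4069/3600.
Right-hand side: Σx·y = -77, Σ1/x·y = -43/6.
Eliminating b: (4069/3600)·(row 1) − 4·(row 2) gives (43297/600)·m = (4069/3600)·(-77) − 4·(-43/6) = -210113/3600, so m = -210113/259782.
Then b = ((-43/6) − 4·(-210113/259782))/(4069/3600) = -150600/43297.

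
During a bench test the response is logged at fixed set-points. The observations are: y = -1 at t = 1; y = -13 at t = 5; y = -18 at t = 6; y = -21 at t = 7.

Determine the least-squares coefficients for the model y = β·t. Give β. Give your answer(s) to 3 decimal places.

The normal system MᵀM·[β]ᵀ = Mᵀy is [[111]]·[β]ᵀ = [-321]ᵀ.
Hence β = -321 / 111 ≈ -2.89189.

β = -2.892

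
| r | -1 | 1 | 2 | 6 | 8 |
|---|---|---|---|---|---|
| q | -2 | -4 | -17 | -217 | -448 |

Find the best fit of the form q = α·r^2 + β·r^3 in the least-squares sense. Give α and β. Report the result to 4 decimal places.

α = -3.1313, β = -0.4835

Compute the Gram sums: Σr^2·r^2 = 5410, Σr^2·r^3 = 40576, Σr^3·r^3 = 308866.
Right-hand side: Σr^2·q = -36558, Σr^3·q = -276386.
Normal equations: [[5410, 40576]; [40576, 308866]]·[α, β]ᵀ = [-36558, -276386]ᵀ.
det = 5410·308866 − 40576² = 24553284.
α = ((-36558)·308866 − 40576·(-276386))/24553284 = -2745889/876903; β = (5410·(-276386) − 40576·(-36558))/24553284 = -423959/876903.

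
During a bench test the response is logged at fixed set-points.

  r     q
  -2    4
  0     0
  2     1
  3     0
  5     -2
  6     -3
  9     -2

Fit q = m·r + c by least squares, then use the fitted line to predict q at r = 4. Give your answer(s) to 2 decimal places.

q̂ = -0.67

Normal-equation sums: Σr·r = 159, Σr = 23, Σ1 = 7.
And Σr·q = -52, Σq = -2.
AᵀA·[m, c]ᵀ = Aᵀq becomes [[159, 23]; [23, 7]]·[m, c]ᵀ = [-52, -2]ᵀ.
det = 159·7 − 23² = 584.
m = ((-52)·7 − 23·(-2))/584 = -159/292; c = (159·(-2) − 23·(-52))/584 = 439/292.
At r = 4: q̂ = (-159/292)·(4) + (439/292)·(1) = -197/292.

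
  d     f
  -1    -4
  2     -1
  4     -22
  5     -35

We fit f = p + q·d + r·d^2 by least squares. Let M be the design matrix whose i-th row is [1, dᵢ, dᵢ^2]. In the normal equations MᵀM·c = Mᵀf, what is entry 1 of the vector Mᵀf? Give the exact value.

Entry 1 ↔ basis 1, so (Mᵀf)_{1} = Σᵢ fᵢ = (1)·(-4) + (1)·(-1) + (1)·(-22) + (1)·(-35) = -62.

-62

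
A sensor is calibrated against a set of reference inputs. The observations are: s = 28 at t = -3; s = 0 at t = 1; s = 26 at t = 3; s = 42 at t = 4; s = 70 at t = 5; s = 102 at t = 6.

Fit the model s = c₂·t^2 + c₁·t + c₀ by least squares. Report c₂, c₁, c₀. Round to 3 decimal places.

c₂ = 2.985, c₁ = -0.721, c₀ = -1.175

Normal-equation sums: Σt^2·t^2 = 2340, Σt^2·t = 406, Σt^2 = 96, Σt·t = 96, Σt = 16, Σ1 = 6.
Right-hand side: Σt^2·s = 6580, Σt·s = 1124, Σs = 268.
So AᵀA·[c₂, c₁, c₀]ᵀ = Aᵀs: [[2340, 406, 96]; [406, 96, 16]; [96, 16, 6]]·[c₂, c₁, c₀]ᵀ = [6580, 1124, 268]ᵀ.
Inverting the 3×3 Gram matrix, [c₂, c₁, c₀]ᵀ = [3042/1019, -3674/5095, -5986/5095]ᵀ.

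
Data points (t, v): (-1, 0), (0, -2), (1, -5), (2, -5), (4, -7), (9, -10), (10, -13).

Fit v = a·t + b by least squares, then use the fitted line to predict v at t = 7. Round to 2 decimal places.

Normal-equation sums: Σt·t = 203, Σt = 25, Σ1 = 7.
Right-hand side: Σt·v = -263, Σv = -42.
XᵀX·[a, b]ᵀ = Xᵀv becomes [[203, 25]; [25, 7]]·[a, b]ᵀ = [-263, -42]ᵀ.
Eliminating b: 7·(row 1) − 25·(row 2) gives 796·a = 7·(-263) − 25·(-42) = -791, so a = -791/796.
Then b = ((-42) − 25·(-791/796))/7 = -1951/796.
At t = 7: v̂ = (-791/796)·(7) + (-1951/796)·(1) = -1872/199.

v̂ = -9.41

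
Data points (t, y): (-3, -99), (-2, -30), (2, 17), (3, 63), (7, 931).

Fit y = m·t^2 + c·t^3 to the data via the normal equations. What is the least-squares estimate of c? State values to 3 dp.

c = 2.992

Entries of XᵀX: Σt^2·t^2 = 2595, Σt^2·t^3 = 16807, Σt^3·t^3 = 119235.
Moment sums: Σt^2·y = 45243, Σt^3·y = 324083.
Normal equations: [[2595, 16807]; [16807, 119235]]·[m, c]ᵀ = [45243, 324083]ᵀ.
Eliminating c: 119235·(row 1) − 16807·(row 2) gives 26939576·m = 119235·45243 − 16807·324083 = -52313876, so m = -13078469/6734894.
Then c = (324083 − 16807·(-13078469/6734894))/119235 = 20149071/6734894.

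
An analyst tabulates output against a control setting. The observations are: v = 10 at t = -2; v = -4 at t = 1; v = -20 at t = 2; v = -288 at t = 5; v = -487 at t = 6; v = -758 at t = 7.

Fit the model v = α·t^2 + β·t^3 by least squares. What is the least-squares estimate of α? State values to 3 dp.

α = -1.568

Forming MᵀM = [[4355, 27709]; [27709, 180059]] and Mᵀv = [-61918, -401430]ᵀ gives MᵀM·[α, β]ᵀ = Mᵀv.
Determinant 4355·180059 − 27709² = 16368264.
α = ((-61918)·180059 − 27709·(-401430))/16368264 = -583393/372006; β = (4355·(-401430) − 27709·(-61918))/16368264 = -8135447/4092066.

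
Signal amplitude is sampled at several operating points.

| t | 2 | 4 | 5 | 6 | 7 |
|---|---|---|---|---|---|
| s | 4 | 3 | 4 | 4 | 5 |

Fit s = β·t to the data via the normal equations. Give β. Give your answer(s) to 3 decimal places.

β = 0.762

Normal-equation sums: Σt·t = 130.
Right-hand side: Σt·s = 99.
Normal equations: [[130]]·[β]ᵀ = [99]ᵀ.
Hence β = 99 / 130 ≈ 0.761538.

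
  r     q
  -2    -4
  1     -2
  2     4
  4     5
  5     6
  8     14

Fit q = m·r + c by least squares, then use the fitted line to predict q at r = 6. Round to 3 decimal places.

Sums needed: Σr·r = 114, Σr = 18, Σ1 = 6.
Right-hand side: Σr·q = 176, Σq = 23.
XᵀX·[m, c]ᵀ = Xᵀq becomes [[114, 18]; [18, 6]]·[m, c]ᵀ = [176, 23]ᵀ.
det = 114·6 − 18² = 360.
m = (176·6 − 18·23)/360 = 107/60; c = (114·23 − 18·176)/360 = -91/60.
At r = 6: q̂ = (107/60)·(6) + (-91/60)·(1) = 551/60.

q̂ = 9.183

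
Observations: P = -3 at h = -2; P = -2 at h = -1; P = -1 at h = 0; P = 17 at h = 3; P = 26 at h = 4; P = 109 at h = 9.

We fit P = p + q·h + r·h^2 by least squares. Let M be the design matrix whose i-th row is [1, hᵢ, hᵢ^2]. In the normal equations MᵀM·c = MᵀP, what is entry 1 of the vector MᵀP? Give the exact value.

146

Entry 1 ↔ basis 1, so (MᵀP)_{1} = Σᵢ Pᵢ = (1)·(-3) + (1)·(-2) + (1)·(-1) + (1)·(17) + (1)·(26) + (1)·(109) = 146.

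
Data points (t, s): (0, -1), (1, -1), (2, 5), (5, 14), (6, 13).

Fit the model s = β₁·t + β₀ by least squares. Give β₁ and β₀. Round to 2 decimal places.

Forming MᵀM = [[66, 14]; [14, 5]] and Mᵀs = [157, 30]ᵀ gives MᵀM·[β₁, β₀]ᵀ = Mᵀs.
det = 66·5 − 14² = 134.
β₁ = (157·5 − 14·30)/134 = 365/134; β₀ = (66·30 − 14·157)/134 = -109/67.

β₁ = 2.72, β₀ = -1.63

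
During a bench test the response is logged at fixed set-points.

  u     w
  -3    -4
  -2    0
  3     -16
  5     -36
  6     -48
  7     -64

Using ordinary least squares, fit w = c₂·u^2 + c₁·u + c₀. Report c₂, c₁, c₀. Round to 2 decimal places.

Entries of MᵀM: Σu^2·u^2 = 4500, Σu^2·u = 676, Σu^2 = 132, Σu·u = 132, Σu = 16, Σ1 = 6.
Moment sums: Σu^2·w = -5944, Σu·w = -952, Σw = -168.
Inverting the 3×3 Gram matrix, [c₂, c₁, c₀]ᵀ = [-3518/3525, -2376/1175, -2296/3525]ᵀ.

c₂ = -1.00, c₁ = -2.02, c₀ = -0.65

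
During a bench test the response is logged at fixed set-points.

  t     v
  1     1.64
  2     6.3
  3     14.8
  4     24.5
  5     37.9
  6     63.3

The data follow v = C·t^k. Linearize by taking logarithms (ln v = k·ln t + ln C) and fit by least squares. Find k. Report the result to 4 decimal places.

Taking logs, ln v = k·ln t + ln C, so regress ln v on ln t.
XᵀX = [[9.4099, 6.5793]; [6.5793, 6]], rhs = [21.9527, 16.0114]ᵀ  (here Σln t = 6.5793, Σ(ln t)² = 9.4099, Σln v = 16.0114, Σln t·ln v = 21.9527).
Solving (det = 13.1729): k = 2.00207, ln C = 0.47321.

k = 2.0021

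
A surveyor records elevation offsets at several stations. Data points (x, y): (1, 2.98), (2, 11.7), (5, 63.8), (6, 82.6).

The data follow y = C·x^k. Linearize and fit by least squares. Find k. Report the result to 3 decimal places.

With ln yᵢ as the transformed response and ln xᵢ as the regressor:
Σln x = 4.0943, Σ(ln x)² = 6.2811, Σln y = 12.1213, Σln x·ln y = 16.3021.
Normal system: [[6.2811, 4.0943]; [4.0943, 4]]·[k, ln C]ᵀ = [16.3021, 12.1213]ᵀ.
Solving (det = 8.3609): k = 1.86341, ln C = 1.12296.

k = 1.863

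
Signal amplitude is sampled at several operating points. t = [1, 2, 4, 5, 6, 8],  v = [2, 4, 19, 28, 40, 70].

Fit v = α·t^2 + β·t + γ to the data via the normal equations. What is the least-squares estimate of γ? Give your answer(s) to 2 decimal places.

γ = -0.01

Normal-equation sums: Σt^2·t^2 = 6290, Σt^2·t = 926, Σt^2 = 146, Σt·t = 146, Σt = 26, Σ1 = 6.
And Σt^2·v = 6942, Σt·v = 1026, Σv = 163.
MᵀM·[α, β, γ]ᵀ = Mᵀv becomes [[6290, 926, 146]; [926, 146, 26]; [146, 26, 6]]·[α, β, γ]ᵀ = [6942, 1026, 163]ᵀ.
Solving the 3×3 system (Gaussian elimination) gives α = 271/260, β = 543/1300, γ = -2/325.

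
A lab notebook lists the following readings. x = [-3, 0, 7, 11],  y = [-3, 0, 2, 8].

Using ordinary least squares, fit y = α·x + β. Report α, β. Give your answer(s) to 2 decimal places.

Forming MᵀM = [[179, 15]; [15, 4]] and Mᵀy = [111, 7]ᵀ gives MᵀM·[α, β]ᵀ = Mᵀy.
Eliminating β: 4·(row 1) − 15·(row 2) gives 491·α = 4·111 − 15·7 = 339, so α = 339/491.
Then β = (7 − 15·(339/491))/4 = -412/491.

α = 0.69, β = -0.84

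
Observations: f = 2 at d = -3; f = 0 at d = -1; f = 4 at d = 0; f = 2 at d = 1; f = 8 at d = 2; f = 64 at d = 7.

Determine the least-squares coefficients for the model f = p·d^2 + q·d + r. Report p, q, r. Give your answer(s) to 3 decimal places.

With design matrix X, XᵀX = [[2500, 324, 64]; [324, 64, 6]; [64, 6, 6]] and Xᵀf = [3188, 460, 80]ᵀ.
Inverting the 3×3 Gram matrix, [p, q, r]ᵀ = [13729/14177, 31340/14177, 11244/14177]ᵀ.

p = 0.968, q = 2.211, r = 0.793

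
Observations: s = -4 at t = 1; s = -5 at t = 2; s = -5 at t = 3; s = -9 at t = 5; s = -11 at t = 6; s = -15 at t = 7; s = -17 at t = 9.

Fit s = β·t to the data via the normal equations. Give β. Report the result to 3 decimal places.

Normal-equation sums: Σt·t = 205.
For Aᵀs: Σt·s = -398.
AᵀA·[β]ᵀ = Aᵀs becomes [[205]]·[β]ᵀ = [-398]ᵀ.
Hence β = -398 / 205 ≈ -1.94146.

β = -1.941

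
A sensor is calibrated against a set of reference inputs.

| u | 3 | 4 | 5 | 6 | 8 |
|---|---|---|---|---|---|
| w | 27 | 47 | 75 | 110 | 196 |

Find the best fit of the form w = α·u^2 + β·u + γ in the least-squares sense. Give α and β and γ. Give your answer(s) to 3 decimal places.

α = 3.187, β = -1.127, γ = 1.247

The normal equations are: 6354·α + 944·β + 150·γ = 19374;  944·α + 150·β + 26·γ = 2872;  150·α + 26·β + 5·γ = 455.
Row-reducing yields α = 2164/679, β = -765/679, γ = 121/97.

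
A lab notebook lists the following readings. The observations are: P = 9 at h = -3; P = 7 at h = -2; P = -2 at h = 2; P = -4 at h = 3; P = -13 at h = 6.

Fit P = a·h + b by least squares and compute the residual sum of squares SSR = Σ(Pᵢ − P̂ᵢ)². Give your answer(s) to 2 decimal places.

From the data, Σh·h = 62, Σh = 6, Σ1 = 5.
For MᵀP: Σh·P = -135, ΣP = -3.
So MᵀM·[a, b]ᵀ = MᵀP: [[62, 6]; [6, 5]]·[a, b]ᵀ = [-135, -3]ᵀ.
Δ = 62·5 − 6² = 274.
a = ((-135)·5 − 6·(-3))/274 = -657/274; b = (62·(-3) − 6·(-135))/274 = 312/137.
Residuals: -129/274, -10/137, 71/137, 251/274, -122/137; SSR = 583/274.

SSR = 2.13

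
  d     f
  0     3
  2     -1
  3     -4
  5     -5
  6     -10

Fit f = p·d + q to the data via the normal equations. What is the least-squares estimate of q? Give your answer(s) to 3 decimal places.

q = 2.860

Entries of AᵀA: Σd·d = 74, Σd = 16, Σ1 = 5.
For Aᵀf: Σd·f = -99, Σf = -17.
Eliminating q: 5·(row 1) − 16·(row 2) gives 114·p = 5·(-99) − 16·(-17) = -223, so p = -223/114.
Then q = ((-17) − 16·(-223/114))/5 = 163/57.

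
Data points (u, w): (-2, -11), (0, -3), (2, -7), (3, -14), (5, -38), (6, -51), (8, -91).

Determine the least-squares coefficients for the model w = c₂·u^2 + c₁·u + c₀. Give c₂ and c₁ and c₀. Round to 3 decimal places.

Compute the Gram sums: Σu^2·u^2 = 6130, Σu^2·u = 880, Σu^2 = 142, Σu·u = 142, Σu = 22, Σ1 = 7.
Moment sums: Σu^2·w = -8808, Σu·w = -1258, Σw = -215.
Normal equations: [[6130, 880, 142]; [880, 142, 22]; [142, 22, 7]]·[c₂, c₁, c₀]ᵀ = [-8808, -1258, -215]ᵀ.
Row-reducing yields c₂ = -13887/9457, c₁ = 21260/28371, c₀ = -93089/28371.

c₂ = -1.468, c₁ = 0.749, c₀ = -3.281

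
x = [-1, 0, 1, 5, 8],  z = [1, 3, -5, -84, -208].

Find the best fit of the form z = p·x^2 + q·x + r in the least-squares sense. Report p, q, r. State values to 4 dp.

Setting ∂/∂p … = 0 gives: 4723·p + 637·q + 91·r = -15416;  637·p + 91·q + 13·r = -2090;  91·p + 13·q + 5·r = -293.
(Σx^2·x^2 = 4723, Σx^2·x = 637, Σx^2 = 91, Σx·x = 91, Σx = 13, Σ1 = 5, Σx^2·z = -15416, Σx·z = -2090, Σz = -293.)
Solving the 3×3 system (Gaussian elimination) gives p = -131/44, q = -1361/572, r = 39/22.

p = -2.9773, q = -2.3794, r = 1.7727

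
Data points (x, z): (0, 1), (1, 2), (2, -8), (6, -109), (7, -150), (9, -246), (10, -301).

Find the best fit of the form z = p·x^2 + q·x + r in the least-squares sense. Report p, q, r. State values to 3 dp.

The normal system MᵀM·[p, q, r]ᵀ = Mᵀz is [[20275, 2297, 271]; [2297, 271, 35]; [271, 35, 7]]·[p, q, r]ᵀ = [-61330, -6942, -811]ᵀ.
Inverting the 3×3 Gram matrix, [p, q, r]ᵀ = [-179651/60486, -56165/60486, 38025/10081]ᵀ.

p = -2.970, q = -0.929, r = 3.772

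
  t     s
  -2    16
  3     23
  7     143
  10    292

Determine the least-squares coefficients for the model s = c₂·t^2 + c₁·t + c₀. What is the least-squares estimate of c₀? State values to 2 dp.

c₀ = 0.85

Forming MᵀM = [[12498, 1362, 162]; [1362, 162, 18]; [162, 18, 4]] and Mᵀs = [36478, 3958, 474]ᵀ gives MᵀM·[c₂, c₁, c₀]ᵀ = Mᵀs.
Solving the 3×3 system (Gaussian elimination) gives c₂ = 10189/3342, c₁ = -4327/3342, c₀ = 474/557.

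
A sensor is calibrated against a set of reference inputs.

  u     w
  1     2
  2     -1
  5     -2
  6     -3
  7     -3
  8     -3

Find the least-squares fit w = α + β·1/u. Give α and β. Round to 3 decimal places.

α = -3.674, β = 5.642

Normal-equation sums: Σ1 = 6, Σ1/u = 1793/840, Σ1/u·1/u = 955249/705600.
And Σw = -10, Σ1/u·w = -57/280.
Normal equations: [[6, 1793/840]; [1793/840, 955249/705600]]·[α, β]ᵀ = [-10, -57/280]ᵀ.
Eliminating β: (955249/705600)·(row 1) − (1793/840)·(row 2) gives (503329/141120)·α = (955249/705600)·(-10) − (1793/840)·(-57/280) = -1320841/100800, so α = -9245887/2516645.
Then β = ((-57/280) − (1793/840)·(-9245887/2516645))/(955249/705600) = 2839872/503329.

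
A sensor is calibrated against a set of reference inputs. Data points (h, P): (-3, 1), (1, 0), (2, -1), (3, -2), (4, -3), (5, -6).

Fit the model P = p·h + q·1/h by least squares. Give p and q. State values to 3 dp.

The normal system MᵀM·[p, q]ᵀ = MᵀP is [[64, 6]; [6, 5669/3600]]·[p, q]ᵀ = [-53, -69/20]ᵀ.
Determinant 64·(5669/3600) − 6² = 14576/225.
p = ((-53)·(5669/3600) − 6·(-69/20))/(14576/225) = -225937/233216; q = (64·(-69/20) − 6·(-53))/(14576/225) = 10935/7288.

p = -0.969, q = 1.500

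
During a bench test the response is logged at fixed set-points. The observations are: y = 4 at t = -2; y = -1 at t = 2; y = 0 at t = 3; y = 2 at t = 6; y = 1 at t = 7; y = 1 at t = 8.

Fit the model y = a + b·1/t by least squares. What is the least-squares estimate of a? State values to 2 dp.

a = 1.79

Compute the Gram sums: Σ1 = 6, Σ1/t = 43/56, Σ1/t·1/t = 19049/28224.
For Aᵀy: Σy = 7, Σ1/t·y = -319/168.
AᵀA·[a, b]ᵀ = Aᵀy becomes [[6, 43/56]; [43/56, 19049/28224]]·[a, b]ᵀ = [7, -319/168]ᵀ.
Eliminating b: (19049/28224)·(row 1) − (43/56)·(row 2) gives (32551/9408)·a = (19049/28224)·7 − (43/56)·(-319/168) = 87247/14112, so a = 4058/2271.
Then b = ((-319/168) − (43/56)·(4058/2271))/(19049/28224) = -157752/32551.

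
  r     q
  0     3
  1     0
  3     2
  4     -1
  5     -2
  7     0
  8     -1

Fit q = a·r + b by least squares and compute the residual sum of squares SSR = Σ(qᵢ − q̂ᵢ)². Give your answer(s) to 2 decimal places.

SSR = 11.16

Setting ∂/∂a … = 0 gives: 164·a + 28·b = -16;  28·a + 7·b = 1.
(Σr·r = 164, Σr = 28, Σ1 = 7, Σr·q = -16, Σq = 1.)
Determinant 164·7 − 28² = 364.
a = ((-16)·7 − 28·1)/364 = -5/13; b = (164·1 − 28·(-16))/364 = 153/91.
Residuals: 120/91, -118/91, 134/91, -8/7, -160/91, 92/91, 36/91; SSR = 1016/91.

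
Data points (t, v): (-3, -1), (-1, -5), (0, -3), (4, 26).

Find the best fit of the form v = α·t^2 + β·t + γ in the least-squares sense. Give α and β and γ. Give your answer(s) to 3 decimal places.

Normal-equation sums: Σt^2·t^2 = 338, Σt^2·t = 36, Σt^2 = 26, Σt·t = 26, Σt = 0, Σ1 = 4.
Right-hand side: Σt^2·v = 402, Σt·v = 112, Σv = 17.
XᵀX·[α, β, γ]ᵀ = Xᵀv becomes [[338, 36, 26]; [36, 26, 0]; [26, 0, 4]]·[α, β, γ]ᵀ = [402, 112, 17]ᵀ.
Inverting the 3×3 Gram matrix, [α, β, γ]ᵀ = [3547/3098, 4217/1549, -9889/3098]ᵀ.

α = 1.145, β = 2.722, γ = -3.192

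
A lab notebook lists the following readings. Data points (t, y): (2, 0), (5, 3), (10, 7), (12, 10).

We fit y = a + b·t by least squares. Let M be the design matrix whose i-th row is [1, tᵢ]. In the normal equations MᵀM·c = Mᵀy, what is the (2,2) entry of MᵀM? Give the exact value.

273

Row 2 ↔ basis t, column 2 ↔ basis t, so (MᵀM)_{2,2} = Σᵢ (t)·(t) = (2)·(2) + (5)·(5) + (10)·(10) + (12)·(12) = 273.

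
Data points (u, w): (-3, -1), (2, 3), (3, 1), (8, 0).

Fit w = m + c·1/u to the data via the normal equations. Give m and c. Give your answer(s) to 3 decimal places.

Forming XᵀX = [[4, 5/8]; [5/8, 281/576]] and Xᵀw = [3, 13/6]ᵀ gives XᵀX·[m, c]ᵀ = Xᵀw.
Eliminating c: (281/576)·(row 1) − (5/8)·(row 2) gives (899/576)·m = (281/576)·3 − (5/8)·(13/6) = 7/64, so m = 63/899.
Then c = ((13/6) − (5/8)·(63/899))/(281/576) = 3912/899.

m = 0.070, c = 4.352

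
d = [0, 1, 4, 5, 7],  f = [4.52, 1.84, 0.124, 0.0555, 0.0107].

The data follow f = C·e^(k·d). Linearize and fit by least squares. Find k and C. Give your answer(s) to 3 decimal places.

k = -0.868, C = 4.351

Linearized form: ln f = k·d + ln C. From the 5 transformed points,
Σd = 17.0000, Σ(d)² = 91.0000, Σln f = -7.3981, Σd·ln f = -53.9596.
Equations: 91.0000·k + 17.0000·ln C = -53.9596;  17.0000·k + 5·ln C = -7.3981.
Solving (det = 166.0000): k = -0.86765, ln C = 1.47041, so C = exp(1.47041) = 4.35100.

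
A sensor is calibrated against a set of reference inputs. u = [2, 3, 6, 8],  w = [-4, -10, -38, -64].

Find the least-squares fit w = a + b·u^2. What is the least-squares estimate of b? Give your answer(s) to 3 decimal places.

Setting ∂/∂a … = 0 gives: 4·a + 113·b = -116;  113·a + 5489·b = -5570.
(Σ1 = 4, Σu^2 = 113, Σu^2·u^2 = 5489, Σw = -116, Σu^2·w = -5570.)
Eliminating b: 5489·(row 1) − 113·(row 2) gives 9187·a = 5489·(-116) − 113·(-5570) = -7314, so a = -7314/9187.
Then b = ((-5570) − 113·(-7314/9187))/5489 = -9172/9187.

b = -0.998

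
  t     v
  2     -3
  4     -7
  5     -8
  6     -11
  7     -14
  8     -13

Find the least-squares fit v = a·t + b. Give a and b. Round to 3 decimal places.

The normal equations are: 194·a + 32·b = -342;  32·a + 6·b = -56.
(Σt·t = 194, Σt = 32, Σ1 = 6, Σt·v = -342, Σv = -56.)
Determinant 194·6 − 32² = 140.
a = ((-342)·6 − 32·(-56))/140 = -13/7; b = (194·(-56) − 32·(-342))/140 = 4/7.

a = -1.857, b = 0.571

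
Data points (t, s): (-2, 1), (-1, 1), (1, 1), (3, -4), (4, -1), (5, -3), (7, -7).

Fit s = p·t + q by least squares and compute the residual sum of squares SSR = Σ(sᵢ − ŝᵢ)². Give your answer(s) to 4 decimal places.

SSR = 13.5785

From the data, Σt·t = 105, Σt = 17, Σ1 = 7.
Right-hand side: Σt·s = -82, Σs = -12.
Normal equations: [[105, 17]; [17, 7]]·[p, q]ᵀ = [-82, -12]ᵀ.
Eliminating q: 7·(row 1) − 17·(row 2) gives 446·p = 7·(-82) − 17·(-12) = -370, so p = -185/223.
Then q = ((-12) − 17·(-185/223))/7 = 67/223.
Residuals: -214/223, -29/223, 341/223, -404/223, 450/223, 189/223, -333/223; SSR = 3028/223.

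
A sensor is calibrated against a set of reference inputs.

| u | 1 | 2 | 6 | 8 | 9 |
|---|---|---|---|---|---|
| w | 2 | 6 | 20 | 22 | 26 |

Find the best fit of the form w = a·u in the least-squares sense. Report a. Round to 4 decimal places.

The normal system AᵀA·[a]ᵀ = Aᵀw is [[186]]·[a]ᵀ = [544]ᵀ.
Hence a = 544 / 186 ≈ 2.92473.

a = 2.9247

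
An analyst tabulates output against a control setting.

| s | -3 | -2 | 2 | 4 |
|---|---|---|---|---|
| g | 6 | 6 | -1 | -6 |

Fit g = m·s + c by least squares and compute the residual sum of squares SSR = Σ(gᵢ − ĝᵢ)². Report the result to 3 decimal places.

SSR = 2.672

The normal system AᵀA·[m, c]ᵀ = Aᵀg is [[33, 1]; [1, 4]]·[m, c]ᵀ = [-56, 5]ᵀ.
Eliminating c: 4·(row 1) − 1·(row 2) gives 131·m = 4·(-56) − 1·5 = -229, so m = -229/131.
Then c = (5 − 1·(-229/131))/4 = 221/131.
Residuals: -122/131, 107/131, 106/131, -91/131; SSR = 350/131.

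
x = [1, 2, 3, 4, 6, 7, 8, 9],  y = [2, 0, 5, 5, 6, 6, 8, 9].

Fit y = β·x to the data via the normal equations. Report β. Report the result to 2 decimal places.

β = 1.00

With design matrix M, MᵀM = [[260]] and Mᵀy = [260]ᵀ.
β = 260/260 = 1.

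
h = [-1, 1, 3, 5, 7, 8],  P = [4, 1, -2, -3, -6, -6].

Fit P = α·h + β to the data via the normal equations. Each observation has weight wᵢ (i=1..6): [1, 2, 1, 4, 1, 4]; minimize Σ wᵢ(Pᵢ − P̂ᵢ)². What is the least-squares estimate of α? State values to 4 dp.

With design matrix M, MᵀWM = [[417, 63]; [63, 13]] and MᵀWP = [-302, -38]ᵀ.
det = 417·13 − 63² = 1452.
α = ((-302)·13 − 63·(-38))/1452 = -383/363; β = (417·(-38) − 63·(-302))/1452 = 265/121.

α = -1.0551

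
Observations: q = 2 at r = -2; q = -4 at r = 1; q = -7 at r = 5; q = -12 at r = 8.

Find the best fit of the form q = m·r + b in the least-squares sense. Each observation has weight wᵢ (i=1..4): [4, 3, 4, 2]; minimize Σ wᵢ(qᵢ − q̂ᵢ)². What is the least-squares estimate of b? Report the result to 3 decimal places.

Entries of XᵀWX: Σwᵢ·r·r = 247, Σwᵢ·r = 31, Σwᵢ·1 = 13.
Right-hand side: Σwᵢ·r·q = -360, Σwᵢ·q = -56.
XᵀWX·[m, b]ᵀ = XᵀWq becomes [[247, 31]; [31, 13]]·[m, b]ᵀ = [-360, -56]ᵀ.
Eliminating b: 13·(row 1) − 31·(row 2) gives 2250·m = 13·(-360) − 31·(-56) = -2944, so m = -1472/1125.
Then b = ((-56) − 31·(-1472/1125))/13 = -1336/1125.

b = -1.188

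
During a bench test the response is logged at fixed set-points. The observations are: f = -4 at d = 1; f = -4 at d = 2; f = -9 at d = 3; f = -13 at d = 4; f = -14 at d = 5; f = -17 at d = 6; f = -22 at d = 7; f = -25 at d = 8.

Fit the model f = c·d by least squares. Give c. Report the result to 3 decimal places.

c = -3.025

Setting ∂/∂c … = 0 gives: 204·c = -617.
(Σd·d = 204, Σd·f = -617.)
Hence c = -617 / 204 ≈ -3.02451.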